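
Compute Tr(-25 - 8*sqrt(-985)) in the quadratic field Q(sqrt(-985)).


Tr(a + b*sqrt(d)) = (a + b*sqrt(d)) + (a - b*sqrt(d)) = 2a
= 2 * (-25)
= -50

-50


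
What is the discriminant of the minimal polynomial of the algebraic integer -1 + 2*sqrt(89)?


The element -1 + 2*sqrt(89) has minimal polynomial:
x^2 + 2*x - 355
Discriminant = (2)^2 - 4*(-355)
= 4 + 1420
= 1424

1424


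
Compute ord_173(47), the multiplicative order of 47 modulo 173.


We want ord_173(47), the smallest k >= 1 with 47^k = 1 mod 173.
n = 173 = 173, phi(173) = 172; the order divides phi(n).
Divisors of 172: 1, 2, 4, 43, 86, 172
Repeated squaring mod 173: 47^1 = 47, 47^2 = 133, 47^4 = 43, 47^8 = 119, 47^16 = 148, 47^32 = 106, 47^64 = 164, 47^128 = 81
Test divisors in increasing order:
  k=1: 47^1 = 47 mod 173
  k=2: 47^2 = 133 mod 173
  k=4: 47^4 = 43 mod 173
  k=43: 47^43 = 106 * 119 * 133 * 47 = 1 mod 173  <- first divisor giving 1
Order = 43

43


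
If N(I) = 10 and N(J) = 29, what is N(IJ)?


N(IJ) = N(I) * N(J)
= 10 * 29
= 290

290


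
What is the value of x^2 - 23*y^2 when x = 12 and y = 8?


x^2 - d*y^2
= 12^2 - 23*8^2
= 144 - 1472
= -1328

-1328


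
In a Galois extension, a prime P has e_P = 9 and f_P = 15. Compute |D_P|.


|D_P| = e * f
= 9 * 15
= 135

135


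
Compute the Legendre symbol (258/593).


p = 593 is prime, so compute (258/593) with the reciprocity algorithm (Jacobi-symbol steps: pull out 2s via (2/n), flip via reciprocity, reduce):
  pull out 2: (2/593) = +1  (since 593 mod 8 = 1)
  reciprocity: (129/593) -> +(593/129)
  reduce: (77/129)
  reciprocity: (77/129) -> +(129/77)
  reduce: (52/77)
  pull out 2: (2/77) = -1  (since 77 mod 8 = 5)
  pull out 2: (2/77) = -1  (since 77 mod 8 = 5)
  reciprocity: (13/77) -> +(77/13)
  reduce: (12/13)
  pull out 2: (2/13) = -1  (since 13 mod 8 = 5)
  pull out 2: (2/13) = -1  (since 13 mod 8 = 5)
  reciprocity: (3/13) -> +(13/3)
  reduce: (1/3)
  (1/3) = 1
Product of signs = 1
(258/593) = 1

1


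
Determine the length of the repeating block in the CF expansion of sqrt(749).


Run the CF algorithm for sqrt(749).
a_0 = floor(sqrt(749)) = 27; set m_0=0, q_0=1.
Recurrence: m' = q*a - m,  q' = (d - m'^2)/q,  a' = floor((a_0 + m')/q').
  step 1: m=27, q=20, a=2
  step 2: m=13, q=29, a=1
  step 3: m=16, q=17, a=2
  step 4: m=18, q=25, a=1
  step 5: m=7, q=28, a=1
  step 6: m=21, q=11, a=4
  step 7: m=23, q=20, a=2
  step 8: m=17, q=23, a=1
  step 9: m=6, q=31, a=1
  step 10: m=25, q=4, a=13
  step 11: m=27, q=5, a=10
  step 12: m=23, q=44, a=1
  step 13: m=21, q=7, a=6
  step 14: m=21, q=44, a=1
  step 15: m=23, q=5, a=10
  step 16: m=27, q=4, a=13
  step 17: m=25, q=31, a=1
  step 18: m=6, q=23, a=1
  step 19: m=17, q=20, a=2
  step 20: m=23, q=11, a=4
  step 21: m=21, q=28, a=1
  step 22: m=7, q=25, a=1
  step 23: m=18, q=17, a=2
  step 24: m=16, q=29, a=1
  step 25: m=13, q=20, a=2
  step 26: m=27, q=1, a=54
a_26 = 2*a_0 = 54, so the period closes here.
sqrt(749) = [27; 2, 1, 2, 1, 1, 4, 2, 1, 1, 13, 10, 1, 6, 1, 10, 13, 1, 1, 2, 4, 1, 1, 2, 1, 2, 54]
Period length = 26

26


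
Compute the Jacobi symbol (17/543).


Compute (17/543) via quadratic reciprocity:
  reciprocity: (17/543) -> +(543/17)
  reduce: (16/17)
  pull out 2: (2/17) = +1  (since 17 mod 8 = 1)
  pull out 2: (2/17) = +1  (since 17 mod 8 = 1)
  pull out 2: (2/17) = +1  (since 17 mod 8 = 1)
  pull out 2: (2/17) = +1  (since 17 mod 8 = 1)
  (1/17) = 1
Product of signs = 1

1


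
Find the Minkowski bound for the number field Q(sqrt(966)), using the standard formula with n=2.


d = 966, d mod 4 = 2, so disc(K) = 4d = 3864; |disc(K)| = 3864
Real quadratic field, so n = 2, s = r2 = 0, r1 = 2
M = (n!/n^n) * (4/pi)^s * sqrt(|disc(K)|) = (2!/2^2) * (4/pi)^0 * sqrt(3864)
= 0.5 * 1.000000 * 62.161081
= 31.0805

31.0805


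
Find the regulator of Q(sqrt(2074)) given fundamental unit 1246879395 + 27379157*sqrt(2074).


epsilon = 1246879395 + 27379157*sqrt(2074)
= 2.4938e+09
R = ln(2.4938e+09)
= 21.6371

21.6371


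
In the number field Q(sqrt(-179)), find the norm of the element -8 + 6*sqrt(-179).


N(a + b*sqrt(d)) = a^2 - d*b^2
= (-8)^2 - (-179)*(6)^2
= 64 + 6444
= 6508

6508


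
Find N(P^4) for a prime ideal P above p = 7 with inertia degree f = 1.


N(P^a) = p^(a*f)
= 7^(4*1)
= 7^4
= 2401

2401


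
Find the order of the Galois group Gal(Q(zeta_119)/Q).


|Gal(Q(zeta_119)/Q)| = phi(119)
= 96

96


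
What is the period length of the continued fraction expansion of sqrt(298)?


Run the CF algorithm for sqrt(298).
a_0 = floor(sqrt(298)) = 17; set m_0=0, q_0=1.
Recurrence: m' = q*a - m,  q' = (d - m'^2)/q,  a' = floor((a_0 + m')/q').
  step 1: m=17, q=9, a=3
  step 2: m=10, q=22, a=1
  step 3: m=12, q=7, a=4
  step 4: m=16, q=6, a=5
  step 5: m=14, q=17, a=1
  step 6: m=3, q=17, a=1
  step 7: m=14, q=6, a=5
  step 8: m=16, q=7, a=4
  step 9: m=12, q=22, a=1
  step 10: m=10, q=9, a=3
  step 11: m=17, q=1, a=34
a_11 = 2*a_0 = 34, so the period closes here.
sqrt(298) = [17; 3, 1, 4, 5, 1, 1, 5, 4, 1, 3, 34]
Period length = 11

11


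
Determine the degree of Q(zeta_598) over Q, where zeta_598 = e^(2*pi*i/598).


The degree equals Euler's totient phi(598).
598 = 2 * 13 * 23
phi(598) = 264

264


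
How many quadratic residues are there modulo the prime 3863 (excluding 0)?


For prime p, the number of non-zero quadratic residues is (p-1)/2.
= (3863-1)/2
= 1931

1931


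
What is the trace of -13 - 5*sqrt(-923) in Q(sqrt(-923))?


Tr(a + b*sqrt(d)) = (a + b*sqrt(d)) + (a - b*sqrt(d)) = 2a
= 2 * (-13)
= -26

-26


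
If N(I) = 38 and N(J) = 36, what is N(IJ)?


N(IJ) = N(I) * N(J)
= 38 * 36
= 1368

1368


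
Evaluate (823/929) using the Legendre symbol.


p = 929 is prime, so compute (823/929) with the reciprocity algorithm (Jacobi-symbol steps: pull out 2s via (2/n), flip via reciprocity, reduce):
  reciprocity: (823/929) -> +(929/823)
  reduce: (106/823)
  pull out 2: (2/823) = +1  (since 823 mod 8 = 7)
  reciprocity: (53/823) -> +(823/53)
  reduce: (28/53)
  pull out 2: (2/53) = -1  (since 53 mod 8 = 5)
  pull out 2: (2/53) = -1  (since 53 mod 8 = 5)
  reciprocity: (7/53) -> +(53/7)
  reduce: (4/7)
  pull out 2: (2/7) = +1  (since 7 mod 8 = 7)
  pull out 2: (2/7) = +1  (since 7 mod 8 = 7)
  (1/7) = 1
Product of signs = 1
(823/929) = 1

1


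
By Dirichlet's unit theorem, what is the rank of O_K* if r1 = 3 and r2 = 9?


By Dirichlet's unit theorem:
rank = r1 + r2 - 1
= 3 + 9 - 1
= 11

11


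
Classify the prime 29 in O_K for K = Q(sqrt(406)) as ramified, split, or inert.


K = Q(sqrt(406)). Since d mod 4 = 2, disc(K) = 1624.
Check p | disc: 1624 mod 29 = 0.
p divides disc, so p ramifies: (p) = P^2 with e=2, f=1, g=1.
Therefore p is ramified.

ramified


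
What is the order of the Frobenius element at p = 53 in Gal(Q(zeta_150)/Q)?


The Frobenius at p in Gal(Q(zeta_n)/Q) = (Z/nZ)* is the class of p, so its order is ord_150(53), the smallest k >= 1 with 53^k = 1 mod 150.
n = 150 = 2 * 3 * 5^2, phi(150) = 40; the order divides phi(n).
Divisors of 40: 1, 2, 4, 5, 8, 10, 20, 40
Repeated squaring mod 150: 53^1 = 53, 53^2 = 109, 53^4 = 31, 53^8 = 61, 53^16 = 121, 53^32 = 91
Test divisors in increasing order:
  k=1: 53^1 = 53 mod 150
  k=2: 53^2 = 109 mod 150
  k=4: 53^4 = 31 mod 150
  k=5: 53^5 = 31 * 53 = 143 mod 150
  k=8: 53^8 = 61 mod 150
  k=10: 53^10 = 61 * 109 = 49 mod 150
  k=20: 53^20 = 121 * 31 = 1 mod 150  <- first divisor giving 1
Order = 20

20


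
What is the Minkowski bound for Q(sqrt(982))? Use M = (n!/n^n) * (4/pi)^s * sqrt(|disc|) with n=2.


d = 982, d mod 4 = 2, so disc(K) = 4d = 3928; |disc(K)| = 3928
Real quadratic field, so n = 2, s = r2 = 0, r1 = 2
M = (n!/n^n) * (4/pi)^s * sqrt(|disc(K)|) = (2!/2^2) * (4/pi)^0 * sqrt(3928)
= 0.5 * 1.000000 * 62.673758
= 31.3369

31.3369


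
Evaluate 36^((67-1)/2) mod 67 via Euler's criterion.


p = 67 is prime and the exponent is (p-1)/2 = 33, so by Euler's criterion 36^33 = (36/67) = +1 or -1 mod 67.
Compute by square-and-multiply:
  33 = 32 + 1 (binary 100001)
  Repeated squaring mod 67: 36^1 = 36, 36^2 = 23, 36^4 = 60, 36^8 = 49, 36^16 = 56, 36^32 = 54
  36^33 = 36^32 * 36^1 = 54 * 36 mod 67
    54 * 36 = 1944 = 1 mod 67
  36^33 = 1 mod 67
Result 1: 36 is a quadratic residue mod 67.
36^33 mod 67 = 1

1


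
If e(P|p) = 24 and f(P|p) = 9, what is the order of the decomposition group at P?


|D_P| = e * f
= 24 * 9
= 216

216


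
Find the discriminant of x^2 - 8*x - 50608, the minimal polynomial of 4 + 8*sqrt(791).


The element 4 + 8*sqrt(791) has minimal polynomial:
x^2 - 8*x - 50608
Discriminant = (-8)^2 - 4*(-50608)
= 64 + 202432
= 202496

202496


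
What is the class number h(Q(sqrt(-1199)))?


K = Q(sqrt(-1199)). d mod 4 = 1, so D = disc(K) = d = -1199
h(K) equals the number of primitive reduced positive-definite forms (a, b, c) = a*x^2 + b*x*y + c*y^2 with b^2 - 4ac = D,
where reduced means |b| <= a <= c, with b >= 0 whenever |b| = a or a = c, and primitive means gcd(a, b, c) = 1.
Reduced forces 3a^2 <= |D| = 1199, so 1 <= a <= 19; b must have the parity of D, and c = (b^2 - D)/(4a) must be an integer >= a.
Enumerate a = 1..19, b in [-a, a]:
  a=1: (1, 1, 300)  [1]
  a=2: (2, -1, 150), (2, 1, 150)  [2]
  a=3: (3, -1, 100), (3, 1, 100)  [2]
  a=4: (4, -1, 75), (4, 1, 75)  [2]
  a=5: (5, -1, 60), (5, 1, 60)  [2]
  a=6: (6, -5, 51), (6, -1, 50), (6, 1, 50), (6, 5, 51)  [4]
  a=7: none
  a=8: (8, -7, 39), (8, 7, 39)  [2]
  a=9: (9, -5, 34), (9, 5, 34)  [2]
  a=10: (10, -9, 32), (10, -1, 30), (10, 1, 30), (10, 9, 32)  [4]
  a=11: (11, 11, 30)  [1]
  a=12: (12, -7, 26), (12, -1, 25), (12, 1, 25), (12, 7, 26)  [4]
  a=13: (13, -7, 24), (13, 7, 24)  [2]
  a=14: none
  a=15: (15, -11, 22), (15, -1, 20), (15, 1, 20), (15, 11, 22)  [4]
  a=16: (16, -9, 20), (16, 9, 20)  [2]
  a=17: (17, -5, 18), (17, 5, 18)  [2]
  a=18: (18, -13, 19), (18, 13, 19)  [2]
  a=19: none
Total reduced forms: 1 + 2 + 2 + 2 + 2 + 4 + 2 + 2 + 4 + 1 + 4 + 2 + 4 + 2 + 2 + 2 = 38
h = 38

38


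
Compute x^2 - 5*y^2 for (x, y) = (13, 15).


x^2 - d*y^2
= 13^2 - 5*15^2
= 169 - 1125
= -956

-956


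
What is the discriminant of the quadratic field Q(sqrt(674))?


For K = Q(sqrt(d)) with d squarefree: disc(K) = d if d = 1 mod 4, and disc(K) = 4d if d = 2 or 3 mod 4.
Here d = 674, and d mod 4 = 2.
d = 2 mod 4, not 1 (O_K = Z[sqrt(d)]), so disc(K) = 4d = 4 * (674) = 2696

2696


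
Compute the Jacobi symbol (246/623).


Compute (246/623) via quadratic reciprocity:
  pull out 2: (2/623) = +1  (since 623 mod 8 = 7)
  reciprocity: (123/623) -> -(623/123)
  reduce: (8/123)
  pull out 2: (2/123) = -1  (since 123 mod 8 = 3)
  pull out 2: (2/123) = -1  (since 123 mod 8 = 3)
  pull out 2: (2/123) = -1  (since 123 mod 8 = 3)
  (1/123) = 1
Product of signs = 1

1


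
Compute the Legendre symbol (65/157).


p = 157 is prime, so compute (65/157) with the reciprocity algorithm (Jacobi-symbol steps: pull out 2s via (2/n), flip via reciprocity, reduce):
  reciprocity: (65/157) -> +(157/65)
  reduce: (27/65)
  reciprocity: (27/65) -> +(65/27)
  reduce: (11/27)
  reciprocity: (11/27) -> -(27/11)
  reduce: (5/11)
  reciprocity: (5/11) -> +(11/5)
  reduce: (1/5)
  (1/5) = 1
Product of signs = -1
(65/157) = -1

-1


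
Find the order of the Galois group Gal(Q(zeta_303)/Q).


|Gal(Q(zeta_303)/Q)| = phi(303)
= 200

200


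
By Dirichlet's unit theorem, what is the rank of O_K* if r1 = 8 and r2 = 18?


By Dirichlet's unit theorem:
rank = r1 + r2 - 1
= 8 + 18 - 1
= 25

25


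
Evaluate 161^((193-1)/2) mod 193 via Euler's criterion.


p = 193 is prime and the exponent is (p-1)/2 = 96, so by Euler's criterion 161^96 = (161/193) = +1 or -1 mod 193.
Compute by square-and-multiply:
  96 = 64 + 32 (binary 1100000)
  Repeated squaring mod 193: 161^1 = 161, 161^2 = 59, 161^4 = 7, 161^8 = 49, 161^16 = 85, 161^32 = 84, 161^64 = 108
  161^96 = 161^64 * 161^32 = 108 * 84 mod 193
    108 * 84 = 9072 = 1 mod 193
  161^96 = 1 mod 193
Result 1: 161 is a quadratic residue mod 193.
161^96 mod 193 = 1

1


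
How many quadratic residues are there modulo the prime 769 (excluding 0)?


For prime p, the number of non-zero quadratic residues is (p-1)/2.
= (769-1)/2
= 384

384


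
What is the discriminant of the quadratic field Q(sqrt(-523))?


For K = Q(sqrt(d)) with d squarefree: disc(K) = d if d = 1 mod 4, and disc(K) = 4d if d = 2 or 3 mod 4.
Here d = -523, and d mod 4 = 1.
d = 1 mod 4 (O_K = Z[(1+sqrt(d))/2]), so disc(K) = d = -523

-523


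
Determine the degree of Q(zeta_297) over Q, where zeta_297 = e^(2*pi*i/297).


The degree equals Euler's totient phi(297).
297 = 3^3 * 11
phi(297) = 180

180


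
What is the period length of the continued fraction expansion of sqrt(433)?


Run the CF algorithm for sqrt(433).
a_0 = floor(sqrt(433)) = 20; set m_0=0, q_0=1.
Recurrence: m' = q*a - m,  q' = (d - m'^2)/q,  a' = floor((a_0 + m')/q').
  step 1: m=20, q=33, a=1
  step 2: m=13, q=8, a=4
  step 3: m=19, q=9, a=4
  step 4: m=17, q=16, a=2
  step 5: m=15, q=13, a=2
  step 6: m=11, q=24, a=1
  step 7: m=13, q=11, a=3
  step 8: m=20, q=3, a=13
  step 9: m=19, q=24, a=1
  step 10: m=5, q=17, a=1
  step 11: m=12, q=17, a=1
  step 12: m=5, q=24, a=1
  step 13: m=19, q=3, a=13
  step 14: m=20, q=11, a=3
  step 15: m=13, q=24, a=1
  step 16: m=11, q=13, a=2
  step 17: m=15, q=16, a=2
  step 18: m=17, q=9, a=4
  step 19: m=19, q=8, a=4
  step 20: m=13, q=33, a=1
  step 21: m=20, q=1, a=40
a_21 = 2*a_0 = 40, so the period closes here.
sqrt(433) = [20; 1, 4, 4, 2, 2, 1, 3, 13, 1, 1, 1, 1, 13, 3, 1, 2, 2, 4, 4, 1, 40]
Period length = 21

21


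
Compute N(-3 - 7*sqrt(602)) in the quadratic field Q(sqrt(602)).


N(a + b*sqrt(d)) = a^2 - d*b^2
= (-3)^2 - (602)*(-7)^2
= 9 - 29498
= -29489

-29489


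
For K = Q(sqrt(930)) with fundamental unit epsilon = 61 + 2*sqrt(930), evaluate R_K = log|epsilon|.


epsilon = 61 + 2*sqrt(930)
= 121.9918
R = ln(121.9918)
= 4.8040

4.8040


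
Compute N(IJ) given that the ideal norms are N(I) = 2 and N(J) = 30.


N(IJ) = N(I) * N(J)
= 2 * 30
= 60

60


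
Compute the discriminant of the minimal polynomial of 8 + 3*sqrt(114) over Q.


The element 8 + 3*sqrt(114) has minimal polynomial:
x^2 - 16*x - 962
Discriminant = (-16)^2 - 4*(-962)
= 256 + 3848
= 4104

4104


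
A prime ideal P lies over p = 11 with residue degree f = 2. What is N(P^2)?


N(P^a) = p^(a*f)
= 11^(2*2)
= 11^4
= 14641

14641


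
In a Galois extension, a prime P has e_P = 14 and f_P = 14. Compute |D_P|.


|D_P| = e * f
= 14 * 14
= 196

196


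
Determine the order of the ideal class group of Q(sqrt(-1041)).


K = Q(sqrt(-1041)). d mod 4 = 3, so D = disc(K) = 4d = -4164
h(K) equals the number of primitive reduced positive-definite forms (a, b, c) = a*x^2 + b*x*y + c*y^2 with b^2 - 4ac = D,
where reduced means |b| <= a <= c, with b >= 0 whenever |b| = a or a = c, and primitive means gcd(a, b, c) = 1.
Reduced forces 3a^2 <= |D| = 4164, so 1 <= a <= 37; b must have the parity of D, and c = (b^2 - D)/(4a) must be an integer >= a.
Enumerate a = 1..37, b in [-a, a]:
  a=1: (1, 0, 1041)  [1]
  a=2: (2, 2, 521)  [1]
  a=3: (3, 0, 347)  [1]
  a=4: none
  a=5: (5, -4, 209), (5, 4, 209)  [2]
  a=6: (6, 6, 175)  [1]
  a=7: (7, -6, 150), (7, 6, 150)  [2]
  a=8..9: none
  a=10: (10, -6, 105), (10, 6, 105)  [2]
  a=11: (11, -4, 95), (11, 4, 95)  [2]
  a=12: none
  a=13: (13, -10, 82), (13, 10, 82)  [2]
  a=14: (14, -6, 75), (14, 6, 75)  [2]
  a=15: (15, -6, 70), (15, 6, 70)  [2]
  a=16: none
  a=17: (17, -16, 65), (17, 16, 65)  [2]
  a=18: none
  a=19: (19, -4, 55), (19, 4, 55)  [2]
  a=20: none
  a=21: (21, -6, 50), (21, 6, 50)  [2]
  a=22: (22, -18, 51), (22, 18, 51)  [2]
  a=23..24: none
  a=25: (25, -6, 42), (25, 6, 42)  [2]
  a=26: (26, -10, 41), (26, 10, 41)  [2]
  a=27..29: none
  a=30: (30, -6, 35), (30, 6, 35)  [2]
  a=31..32: none
  a=33: (33, -18, 34), (33, 18, 34)  [2]
  a=34: none
  a=35: (35, -34, 38), (35, 34, 38)  [2]
  a=36..37: none
Total reduced forms: 1 + 1 + 1 + 2 + 1 + 2 + 2 + 2 + 2 + 2 + 2 + 2 + 2 + 2 + 2 + 2 + 2 + 2 + 2 + 2 = 36
h = 36

36


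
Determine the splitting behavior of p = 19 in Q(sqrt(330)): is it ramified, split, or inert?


K = Q(sqrt(330)). Since d mod 4 = 2, disc(K) = 1320.
Check p | disc: 1320 mod 19 = 9.
p does not divide disc. Compute Legendre symbol (d/p):
7^((19-1)/2) mod 19 = 1
(d/p) = 1, so p splits: (p) = P*P' with e=1, f=1, g=2.
Therefore p is split.

split


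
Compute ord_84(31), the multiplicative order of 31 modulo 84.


We want ord_84(31), the smallest k >= 1 with 31^k = 1 mod 84.
n = 84 = 2^2 * 3 * 7, phi(84) = 24; the order divides phi(n).
Divisors of 24: 1, 2, 3, 4, 6, 8, 12, 24
Repeated squaring mod 84: 31^1 = 31, 31^2 = 37, 31^4 = 25, 31^8 = 37, 31^16 = 25
Test divisors in increasing order:
  k=1: 31^1 = 31 mod 84
  k=2: 31^2 = 37 mod 84
  k=3: 31^3 = 37 * 31 = 55 mod 84
  k=4: 31^4 = 25 mod 84
  k=6: 31^6 = 25 * 37 = 1 mod 84  <- first divisor giving 1
Order = 6

6


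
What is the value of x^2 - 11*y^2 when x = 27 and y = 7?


x^2 - d*y^2
= 27^2 - 11*7^2
= 729 - 539
= 190

190


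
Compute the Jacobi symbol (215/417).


Compute (215/417) via quadratic reciprocity:
  reciprocity: (215/417) -> +(417/215)
  reduce: (202/215)
  pull out 2: (2/215) = +1  (since 215 mod 8 = 7)
  reciprocity: (101/215) -> +(215/101)
  reduce: (13/101)
  reciprocity: (13/101) -> +(101/13)
  reduce: (10/13)
  pull out 2: (2/13) = -1  (since 13 mod 8 = 5)
  reciprocity: (5/13) -> +(13/5)
  reduce: (3/5)
  reciprocity: (3/5) -> +(5/3)
  reduce: (2/3)
  pull out 2: (2/3) = -1  (since 3 mod 8 = 3)
  (1/3) = 1
Product of signs = 1

1


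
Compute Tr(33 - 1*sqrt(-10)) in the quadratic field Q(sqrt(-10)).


Tr(a + b*sqrt(d)) = (a + b*sqrt(d)) + (a - b*sqrt(d)) = 2a
= 2 * (33)
= 66

66


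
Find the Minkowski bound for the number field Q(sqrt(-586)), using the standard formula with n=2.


d = -586, d mod 4 = 2, so disc(K) = 4d = -2344; |disc(K)| = 2344
Imaginary quadratic field, so n = 2, s = r2 = 1, r1 = 0
M = (n!/n^n) * (4/pi)^s * sqrt(|disc(K)|) = (2!/2^2) * (4/pi)^1 * sqrt(2344)
= 0.5 * 1.273240 * 48.414874
= 30.8219

30.8219


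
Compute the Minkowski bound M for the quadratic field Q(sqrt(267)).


d = 267, d mod 4 = 3, so disc(K) = 4d = 1068; |disc(K)| = 1068
Real quadratic field, so n = 2, s = r2 = 0, r1 = 2
M = (n!/n^n) * (4/pi)^s * sqrt(|disc(K)|) = (2!/2^2) * (4/pi)^0 * sqrt(1068)
= 0.5 * 1.000000 * 32.680269
= 16.3401

16.3401


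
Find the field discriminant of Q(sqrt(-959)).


For K = Q(sqrt(d)) with d squarefree: disc(K) = d if d = 1 mod 4, and disc(K) = 4d if d = 2 or 3 mod 4.
Here d = -959, and d mod 4 = 1.
d = 1 mod 4 (O_K = Z[(1+sqrt(d))/2]), so disc(K) = d = -959

-959


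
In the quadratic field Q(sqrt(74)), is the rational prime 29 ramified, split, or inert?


K = Q(sqrt(74)). Since d mod 4 = 2, disc(K) = 296.
Check p | disc: 296 mod 29 = 6.
p does not divide disc. Compute Legendre symbol (d/p):
16^((29-1)/2) mod 29 = 1
(d/p) = 1, so p splits: (p) = P*P' with e=1, f=1, g=2.
Therefore p is split.

split


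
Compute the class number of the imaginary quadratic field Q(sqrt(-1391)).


K = Q(sqrt(-1391)). d mod 4 = 1, so D = disc(K) = d = -1391
h(K) equals the number of primitive reduced positive-definite forms (a, b, c) = a*x^2 + b*x*y + c*y^2 with b^2 - 4ac = D,
where reduced means |b| <= a <= c, with b >= 0 whenever |b| = a or a = c, and primitive means gcd(a, b, c) = 1.
Reduced forces 3a^2 <= |D| = 1391, so 1 <= a <= 21; b must have the parity of D, and c = (b^2 - D)/(4a) must be an integer >= a.
Enumerate a = 1..21, b in [-a, a]:
  a=1: (1, 1, 348)  [1]
  a=2: (2, -1, 174), (2, 1, 174)  [2]
  a=3: (3, -1, 116), (3, 1, 116)  [2]
  a=4: (4, -1, 87), (4, 1, 87)  [2]
  a=5: (5, -3, 70), (5, 3, 70)  [2]
  a=6: (6, -5, 59), (6, -1, 58), (6, 1, 58), (6, 5, 59)  [4]
  a=7: (7, -3, 50), (7, 3, 50)  [2]
  a=8: (8, -7, 45), (8, 7, 45)  [2]
  a=9: (9, -7, 40), (9, 7, 40)  [2]
  a=10: (10, -7, 36), (10, -3, 35), (10, 3, 35), (10, 7, 36)  [4]
  a=11: none
  a=12: (12, -7, 30), (12, -1, 29), (12, 1, 29), (12, 7, 30)  [4]
  a=13: (13, 13, 30)  [1]
  a=14: (14, -11, 27), (14, -3, 25), (14, 3, 25), (14, 11, 27)  [4]
  a=15: (15, -13, 26), (15, -7, 24), (15, 7, 24), (15, 13, 26)  [4]
  a=16: (16, -9, 23), (16, 9, 23)  [2]
  a=17: none
  a=18: (18, -11, 21), (18, -7, 20), (18, 7, 20), (18, 11, 21)  [4]
  a=19: none
  a=20: (20, -17, 21), (20, 17, 21)  [2]
  a=21: none
Total reduced forms: 1 + 2 + 2 + 2 + 2 + 4 + 2 + 2 + 2 + 4 + 4 + 1 + 4 + 4 + 2 + 4 + 2 = 44
h = 44

44


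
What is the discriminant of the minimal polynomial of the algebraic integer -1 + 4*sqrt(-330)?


The element -1 + 4*sqrt(-330) has minimal polynomial:
x^2 + 2*x + 5281
Discriminant = (2)^2 - 4*(5281)
= 4 - 21124
= -21120

-21120


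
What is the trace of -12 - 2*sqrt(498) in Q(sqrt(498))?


Tr(a + b*sqrt(d)) = (a + b*sqrt(d)) + (a - b*sqrt(d)) = 2a
= 2 * (-12)
= -24

-24


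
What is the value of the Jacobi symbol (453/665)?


Compute (453/665) via quadratic reciprocity:
  reciprocity: (453/665) -> +(665/453)
  reduce: (212/453)
  pull out 2: (2/453) = -1  (since 453 mod 8 = 5)
  pull out 2: (2/453) = -1  (since 453 mod 8 = 5)
  reciprocity: (53/453) -> +(453/53)
  reduce: (29/53)
  reciprocity: (29/53) -> +(53/29)
  reduce: (24/29)
  pull out 2: (2/29) = -1  (since 29 mod 8 = 5)
  pull out 2: (2/29) = -1  (since 29 mod 8 = 5)
  pull out 2: (2/29) = -1  (since 29 mod 8 = 5)
  reciprocity: (3/29) -> +(29/3)
  reduce: (2/3)
  pull out 2: (2/3) = -1  (since 3 mod 8 = 3)
  (1/3) = 1
Product of signs = 1

1


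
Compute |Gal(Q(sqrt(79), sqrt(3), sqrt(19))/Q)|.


The 3 square roots of distinct primes are multiplicatively independent over Q,
so [K:Q] = 2^3 and Gal(K/Q) is isomorphic to (Z/2Z)^3.
|Gal| = 2^3 = 8

8


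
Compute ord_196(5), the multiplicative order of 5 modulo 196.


We want ord_196(5), the smallest k >= 1 with 5^k = 1 mod 196.
n = 196 = 2^2 * 7^2, phi(196) = 84; the order divides phi(n).
Divisors of 84: 1, 2, 3, 4, 6, 7, 12, 14, 21, 28, 42, 84
Repeated squaring mod 196: 5^1 = 5, 5^2 = 25, 5^4 = 37, 5^8 = 193, 5^16 = 9, 5^32 = 81, 5^64 = 93
Test divisors in increasing order:
  k=1: 5^1 = 5 mod 196
  k=2: 5^2 = 25 mod 196
  k=3: 5^3 = 25 * 5 = 125 mod 196
  k=4: 5^4 = 37 mod 196
  k=6: 5^6 = 37 * 25 = 141 mod 196
  k=7: 5^7 = 37 * 25 * 5 = 117 mod 196
  k=12: 5^12 = 193 * 37 = 85 mod 196
  k=14: 5^14 = 193 * 37 * 25 = 165 mod 196
  k=21: 5^21 = 9 * 37 * 5 = 97 mod 196
  k=28: 5^28 = 9 * 193 * 37 = 177 mod 196
  k=42: 5^42 = 81 * 193 * 25 = 1 mod 196  <- first divisor giving 1
Order = 42

42


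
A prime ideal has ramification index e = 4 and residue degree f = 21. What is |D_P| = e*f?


|D_P| = e * f
= 4 * 21
= 84

84


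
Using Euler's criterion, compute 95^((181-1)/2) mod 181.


p = 181 is prime and the exponent is (p-1)/2 = 90, so by Euler's criterion 95^90 = (95/181) = +1 or -1 mod 181.
Compute by square-and-multiply:
  90 = 64 + 16 + 8 + 2 (binary 1011010)
  Repeated squaring mod 181: 95^1 = 95, 95^2 = 156, 95^4 = 82, 95^8 = 27, 95^16 = 5, 95^32 = 25, 95^64 = 82
  95^90 = 95^64 * 95^16 * 95^8 * 95^2 = 82 * 5 * 27 * 156 mod 181
    82 * 5 = 410 = 48 mod 181
    48 * 27 = 1296 = 29 mod 181
    29 * 156 = 4524 = 180 mod 181
  95^90 = 180 mod 181
Result 180 = p - 1 = -1 mod 181: 95 is a quadratic non-residue mod 181. As a residue in [0, p-1] the value is 180.
95^90 mod 181 = 180

180


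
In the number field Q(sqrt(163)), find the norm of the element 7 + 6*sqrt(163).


N(a + b*sqrt(d)) = a^2 - d*b^2
= (7)^2 - (163)*(6)^2
= 49 - 5868
= -5819

-5819


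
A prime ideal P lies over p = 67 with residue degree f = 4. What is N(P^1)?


N(P^a) = p^(a*f)
= 67^(1*4)
= 67^4
= 20151121

20151121


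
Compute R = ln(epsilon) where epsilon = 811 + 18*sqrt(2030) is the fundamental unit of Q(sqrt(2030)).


epsilon = 811 + 18*sqrt(2030)
= 1621.9994
R = ln(1621.9994)
= 7.3914

7.3914


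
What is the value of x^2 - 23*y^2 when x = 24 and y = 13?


x^2 - d*y^2
= 24^2 - 23*13^2
= 576 - 3887
= -3311

-3311


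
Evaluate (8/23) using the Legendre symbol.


p = 23 is prime, so compute (8/23) with the reciprocity algorithm (Jacobi-symbol steps: pull out 2s via (2/n), flip via reciprocity, reduce):
  pull out 2: (2/23) = +1  (since 23 mod 8 = 7)
  pull out 2: (2/23) = +1  (since 23 mod 8 = 7)
  pull out 2: (2/23) = +1  (since 23 mod 8 = 7)
  (1/23) = 1
Product of signs = 1
(8/23) = 1

1


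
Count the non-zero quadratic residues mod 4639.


For prime p, the number of non-zero quadratic residues is (p-1)/2.
= (4639-1)/2
= 2319

2319


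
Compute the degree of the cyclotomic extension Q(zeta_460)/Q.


The degree equals Euler's totient phi(460).
460 = 2^2 * 5 * 23
phi(460) = 176

176


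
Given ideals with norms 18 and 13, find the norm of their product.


N(IJ) = N(I) * N(J)
= 18 * 13
= 234

234


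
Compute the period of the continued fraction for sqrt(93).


Run the CF algorithm for sqrt(93).
a_0 = floor(sqrt(93)) = 9; set m_0=0, q_0=1.
Recurrence: m' = q*a - m,  q' = (d - m'^2)/q,  a' = floor((a_0 + m')/q').
  step 1: m=9, q=12, a=1
  step 2: m=3, q=7, a=1
  step 3: m=4, q=11, a=1
  step 4: m=7, q=4, a=4
  step 5: m=9, q=3, a=6
  step 6: m=9, q=4, a=4
  step 7: m=7, q=11, a=1
  step 8: m=4, q=7, a=1
  step 9: m=3, q=12, a=1
  step 10: m=9, q=1, a=18
a_10 = 2*a_0 = 18, so the period closes here.
sqrt(93) = [9; 1, 1, 1, 4, 6, 4, 1, 1, 1, 18]
Period length = 10

10


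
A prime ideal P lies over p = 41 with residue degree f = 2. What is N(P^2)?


N(P^a) = p^(a*f)
= 41^(2*2)
= 41^4
= 2825761

2825761


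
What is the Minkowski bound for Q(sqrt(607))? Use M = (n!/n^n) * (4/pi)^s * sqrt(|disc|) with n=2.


d = 607, d mod 4 = 3, so disc(K) = 4d = 2428; |disc(K)| = 2428
Real quadratic field, so n = 2, s = r2 = 0, r1 = 2
M = (n!/n^n) * (4/pi)^s * sqrt(|disc(K)|) = (2!/2^2) * (4/pi)^0 * sqrt(2428)
= 0.5 * 1.000000 * 49.274740
= 24.6374

24.6374


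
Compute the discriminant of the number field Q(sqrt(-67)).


For K = Q(sqrt(d)) with d squarefree: disc(K) = d if d = 1 mod 4, and disc(K) = 4d if d = 2 or 3 mod 4.
Here d = -67, and d mod 4 = 1.
d = 1 mod 4 (O_K = Z[(1+sqrt(d))/2]), so disc(K) = d = -67

-67


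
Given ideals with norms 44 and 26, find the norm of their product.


N(IJ) = N(I) * N(J)
= 44 * 26
= 1144

1144


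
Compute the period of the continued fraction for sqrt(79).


Run the CF algorithm for sqrt(79).
a_0 = floor(sqrt(79)) = 8; set m_0=0, q_0=1.
Recurrence: m' = q*a - m,  q' = (d - m'^2)/q,  a' = floor((a_0 + m')/q').
  step 1: m=8, q=15, a=1
  step 2: m=7, q=2, a=7
  step 3: m=7, q=15, a=1
  step 4: m=8, q=1, a=16
a_4 = 2*a_0 = 16, so the period closes here.
sqrt(79) = [8; 1, 7, 1, 16]
Period length = 4

4


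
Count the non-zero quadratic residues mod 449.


For prime p, the number of non-zero quadratic residues is (p-1)/2.
= (449-1)/2
= 224

224


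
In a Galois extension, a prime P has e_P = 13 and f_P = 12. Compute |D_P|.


|D_P| = e * f
= 13 * 12
= 156

156


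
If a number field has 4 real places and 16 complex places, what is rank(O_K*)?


By Dirichlet's unit theorem:
rank = r1 + r2 - 1
= 4 + 16 - 1
= 19

19


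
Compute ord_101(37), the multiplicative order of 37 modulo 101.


We want ord_101(37), the smallest k >= 1 with 37^k = 1 mod 101.
n = 101 = 101, phi(101) = 100; the order divides phi(n).
Divisors of 100: 1, 2, 4, 5, 10, 20, 25, 50, 100
Repeated squaring mod 101: 37^1 = 37, 37^2 = 56, 37^4 = 5, 37^8 = 25, 37^16 = 19, 37^32 = 58, 37^64 = 31
Test divisors in increasing order:
  k=1: 37^1 = 37 mod 101
  k=2: 37^2 = 56 mod 101
  k=4: 37^4 = 5 mod 101
  k=5: 37^5 = 5 * 37 = 84 mod 101
  k=10: 37^10 = 25 * 56 = 87 mod 101
  k=20: 37^20 = 19 * 5 = 95 mod 101
  k=25: 37^25 = 19 * 25 * 37 = 1 mod 101  <- first divisor giving 1
Order = 25

25


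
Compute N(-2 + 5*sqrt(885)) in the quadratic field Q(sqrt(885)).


N(a + b*sqrt(d)) = a^2 - d*b^2
= (-2)^2 - (885)*(5)^2
= 4 - 22125
= -22121

-22121


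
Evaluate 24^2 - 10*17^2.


x^2 - d*y^2
= 24^2 - 10*17^2
= 576 - 2890
= -2314

-2314


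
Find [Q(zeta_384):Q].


The degree equals Euler's totient phi(384).
384 = 2^7 * 3
phi(384) = 128

128


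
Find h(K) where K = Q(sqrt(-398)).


K = Q(sqrt(-398)). d mod 4 = 2, so D = disc(K) = 4d = -1592
h(K) equals the number of primitive reduced positive-definite forms (a, b, c) = a*x^2 + b*x*y + c*y^2 with b^2 - 4ac = D,
where reduced means |b| <= a <= c, with b >= 0 whenever |b| = a or a = c, and primitive means gcd(a, b, c) = 1.
Reduced forces 3a^2 <= |D| = 1592, so 1 <= a <= 23; b must have the parity of D, and c = (b^2 - D)/(4a) must be an integer >= a.
Enumerate a = 1..23, b in [-a, a]:
  a=1: (1, 0, 398)  [1]
  a=2: (2, 0, 199)  [1]
  a=3: (3, -2, 133), (3, 2, 133)  [2]
  a=4..5: none
  a=6: (6, -4, 67), (6, 4, 67)  [2]
  a=7: (7, -2, 57), (7, 2, 57)  [2]
  a=8: none
  a=9: (9, -8, 46), (9, 8, 46)  [2]
  a=10: none
  a=11: (11, -6, 37), (11, 6, 37)  [2]
  a=12..13: none
  a=14: (14, -12, 31), (14, 12, 31)  [2]
  a=15..17: none
  a=18: (18, -8, 23), (18, 8, 23)  [2]
  a=19: (19, -2, 21), (19, 2, 21)  [2]
  a=20: none
  a=21: (21, -16, 22), (21, 16, 22)  [2]
  a=22..23: none
Total reduced forms: 1 + 1 + 2 + 2 + 2 + 2 + 2 + 2 + 2 + 2 + 2 = 20
h = 20

20


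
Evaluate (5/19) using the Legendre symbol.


p = 19 is prime, so compute (5/19) with the reciprocity algorithm (Jacobi-symbol steps: pull out 2s via (2/n), flip via reciprocity, reduce):
  reciprocity: (5/19) -> +(19/5)
  reduce: (4/5)
  pull out 2: (2/5) = -1  (since 5 mod 8 = 5)
  pull out 2: (2/5) = -1  (since 5 mod 8 = 5)
  (1/5) = 1
Product of signs = 1
(5/19) = 1

1


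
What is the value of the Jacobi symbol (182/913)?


Compute (182/913) via quadratic reciprocity:
  pull out 2: (2/913) = +1  (since 913 mod 8 = 1)
  reciprocity: (91/913) -> +(913/91)
  reduce: (3/91)
  reciprocity: (3/91) -> -(91/3)
  reduce: (1/3)
  (1/3) = 1
Product of signs = -1

-1


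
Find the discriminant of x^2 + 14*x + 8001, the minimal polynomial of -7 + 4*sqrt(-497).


The element -7 + 4*sqrt(-497) has minimal polynomial:
x^2 + 14*x + 8001
Discriminant = (14)^2 - 4*(8001)
= 196 - 32004
= -31808

-31808


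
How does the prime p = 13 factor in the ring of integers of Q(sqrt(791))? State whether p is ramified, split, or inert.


K = Q(sqrt(791)). Since d mod 4 = 3, disc(K) = 3164.
Check p | disc: 3164 mod 13 = 5.
p does not divide disc. Compute Legendre symbol (d/p):
11^((13-1)/2) mod 13 = -1
(d/p) = -1, so p is inert: (p) stays prime with e=1, f=2, g=1.
Therefore p is inert.

inert


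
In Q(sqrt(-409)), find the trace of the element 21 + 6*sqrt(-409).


Tr(a + b*sqrt(d)) = (a + b*sqrt(d)) + (a - b*sqrt(d)) = 2a
= 2 * (21)
= 42

42


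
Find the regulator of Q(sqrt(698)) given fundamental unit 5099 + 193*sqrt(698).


epsilon = 5099 + 193*sqrt(698)
= 10198.0001
R = ln(10198.0001)
= 9.2299

9.2299


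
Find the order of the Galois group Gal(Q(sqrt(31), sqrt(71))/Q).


The 2 square roots of distinct primes are multiplicatively independent over Q,
so [K:Q] = 2^2 and Gal(K/Q) is isomorphic to (Z/2Z)^2.
|Gal| = 2^2 = 4

4


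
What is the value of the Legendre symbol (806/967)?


p = 967 is prime, so compute (806/967) with the reciprocity algorithm (Jacobi-symbol steps: pull out 2s via (2/n), flip via reciprocity, reduce):
  pull out 2: (2/967) = +1  (since 967 mod 8 = 7)
  reciprocity: (403/967) -> -(967/403)
  reduce: (161/403)
  reciprocity: (161/403) -> +(403/161)
  reduce: (81/161)
  reciprocity: (81/161) -> +(161/81)
  reduce: (80/81)
  pull out 2: (2/81) = +1  (since 81 mod 8 = 1)
  pull out 2: (2/81) = +1  (since 81 mod 8 = 1)
  pull out 2: (2/81) = +1  (since 81 mod 8 = 1)
  pull out 2: (2/81) = +1  (since 81 mod 8 = 1)
  reciprocity: (5/81) -> +(81/5)
  reduce: (1/5)
  (1/5) = 1
Product of signs = -1
(806/967) = -1

-1


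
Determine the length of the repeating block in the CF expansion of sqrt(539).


Run the CF algorithm for sqrt(539).
a_0 = floor(sqrt(539)) = 23; set m_0=0, q_0=1.
Recurrence: m' = q*a - m,  q' = (d - m'^2)/q,  a' = floor((a_0 + m')/q').
  step 1: m=23, q=10, a=4
  step 2: m=17, q=25, a=1
  step 3: m=8, q=19, a=1
  step 4: m=11, q=22, a=1
  step 5: m=11, q=19, a=1
  step 6: m=8, q=25, a=1
  step 7: m=17, q=10, a=4
  step 8: m=23, q=1, a=46
a_8 = 2*a_0 = 46, so the period closes here.
sqrt(539) = [23; 4, 1, 1, 1, 1, 1, 4, 46]
Period length = 8

8


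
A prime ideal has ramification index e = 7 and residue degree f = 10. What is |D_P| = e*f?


|D_P| = e * f
= 7 * 10
= 70

70


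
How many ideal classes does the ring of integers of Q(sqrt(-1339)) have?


K = Q(sqrt(-1339)). d mod 4 = 1, so D = disc(K) = d = -1339
h(K) equals the number of primitive reduced positive-definite forms (a, b, c) = a*x^2 + b*x*y + c*y^2 with b^2 - 4ac = D,
where reduced means |b| <= a <= c, with b >= 0 whenever |b| = a or a = c, and primitive means gcd(a, b, c) = 1.
Reduced forces 3a^2 <= |D| = 1339, so 1 <= a <= 21; b must have the parity of D, and c = (b^2 - D)/(4a) must be an integer >= a.
Enumerate a = 1..21, b in [-a, a]:
  a=1: (1, 1, 335)  [1]
  a=2..4: none
  a=5: (5, -1, 67), (5, 1, 67)  [2]
  a=6..10: none
  a=11: (11, -5, 31), (11, 5, 31)  [2]
  a=12: none
  a=13: (13, 13, 29)  [1]
  a=14..16: none
  a=17: (17, -15, 23), (17, 15, 23)  [2]
  a=18..21: none
Total reduced forms: 1 + 2 + 2 + 1 + 2 = 8
h = 8

8


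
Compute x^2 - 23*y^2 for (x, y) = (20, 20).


x^2 - d*y^2
= 20^2 - 23*20^2
= 400 - 9200
= -8800

-8800


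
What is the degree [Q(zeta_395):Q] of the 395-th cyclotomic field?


The degree equals Euler's totient phi(395).
395 = 5 * 79
phi(395) = 312

312


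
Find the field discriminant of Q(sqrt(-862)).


For K = Q(sqrt(d)) with d squarefree: disc(K) = d if d = 1 mod 4, and disc(K) = 4d if d = 2 or 3 mod 4.
Here d = -862, and d mod 4 = 2.
d = 2 mod 4, not 1 (O_K = Z[sqrt(d)]), so disc(K) = 4d = 4 * (-862) = -3448

-3448


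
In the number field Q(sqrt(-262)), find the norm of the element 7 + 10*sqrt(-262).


N(a + b*sqrt(d)) = a^2 - d*b^2
= (7)^2 - (-262)*(10)^2
= 49 + 26200
= 26249

26249


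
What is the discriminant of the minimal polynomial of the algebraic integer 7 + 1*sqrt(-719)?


The element 7 + 1*sqrt(-719) has minimal polynomial:
x^2 - 14*x + 768
Discriminant = (-14)^2 - 4*(768)
= 196 - 3072
= -2876

-2876


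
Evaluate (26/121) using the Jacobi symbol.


Compute (26/121) via quadratic reciprocity:
  pull out 2: (2/121) = +1  (since 121 mod 8 = 1)
  reciprocity: (13/121) -> +(121/13)
  reduce: (4/13)
  pull out 2: (2/13) = -1  (since 13 mod 8 = 5)
  pull out 2: (2/13) = -1  (since 13 mod 8 = 5)
  (1/13) = 1
Product of signs = 1

1


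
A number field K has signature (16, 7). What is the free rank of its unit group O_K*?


By Dirichlet's unit theorem:
rank = r1 + r2 - 1
= 16 + 7 - 1
= 22

22


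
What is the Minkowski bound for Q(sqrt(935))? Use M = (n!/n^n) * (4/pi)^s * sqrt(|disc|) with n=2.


d = 935, d mod 4 = 3, so disc(K) = 4d = 3740; |disc(K)| = 3740
Real quadratic field, so n = 2, s = r2 = 0, r1 = 2
M = (n!/n^n) * (4/pi)^s * sqrt(|disc(K)|) = (2!/2^2) * (4/pi)^0 * sqrt(3740)
= 0.5 * 1.000000 * 61.155539
= 30.5778

30.5778


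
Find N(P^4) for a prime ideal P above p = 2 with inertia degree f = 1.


N(P^a) = p^(a*f)
= 2^(4*1)
= 2^4
= 16

16


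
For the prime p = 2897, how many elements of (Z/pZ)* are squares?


For prime p, the number of non-zero quadratic residues is (p-1)/2.
= (2897-1)/2
= 1448

1448


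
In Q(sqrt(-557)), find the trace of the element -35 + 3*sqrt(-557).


Tr(a + b*sqrt(d)) = (a + b*sqrt(d)) + (a - b*sqrt(d)) = 2a
= 2 * (-35)
= -70

-70


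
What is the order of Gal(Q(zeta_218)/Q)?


|Gal(Q(zeta_218)/Q)| = phi(218)
= 108

108


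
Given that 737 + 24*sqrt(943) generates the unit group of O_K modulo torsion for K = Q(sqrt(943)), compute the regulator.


epsilon = 737 + 24*sqrt(943)
= 1473.9993
R = ln(1473.9993)
= 7.2957

7.2957


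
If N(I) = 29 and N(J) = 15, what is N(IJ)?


N(IJ) = N(I) * N(J)
= 29 * 15
= 435

435


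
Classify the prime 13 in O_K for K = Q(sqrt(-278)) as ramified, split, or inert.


K = Q(sqrt(-278)). Since d mod 4 = 2, disc(K) = -1112.
Check p | disc: -1112 mod 13 = 6.
p does not divide disc. Compute Legendre symbol (d/p):
8^((13-1)/2) mod 13 = -1
(d/p) = -1, so p is inert: (p) stays prime with e=1, f=2, g=1.
Therefore p is inert.

inert


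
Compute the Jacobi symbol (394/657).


Compute (394/657) via quadratic reciprocity:
  pull out 2: (2/657) = +1  (since 657 mod 8 = 1)
  reciprocity: (197/657) -> +(657/197)
  reduce: (66/197)
  pull out 2: (2/197) = -1  (since 197 mod 8 = 5)
  reciprocity: (33/197) -> +(197/33)
  reduce: (32/33)
  pull out 2: (2/33) = +1  (since 33 mod 8 = 1)
  pull out 2: (2/33) = +1  (since 33 mod 8 = 1)
  pull out 2: (2/33) = +1  (since 33 mod 8 = 1)
  pull out 2: (2/33) = +1  (since 33 mod 8 = 1)
  pull out 2: (2/33) = +1  (since 33 mod 8 = 1)
  (1/33) = 1
Product of signs = -1

-1


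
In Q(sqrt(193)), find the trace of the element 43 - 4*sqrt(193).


Tr(a + b*sqrt(d)) = (a + b*sqrt(d)) + (a - b*sqrt(d)) = 2a
= 2 * (43)
= 86

86


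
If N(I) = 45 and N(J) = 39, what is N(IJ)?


N(IJ) = N(I) * N(J)
= 45 * 39
= 1755

1755


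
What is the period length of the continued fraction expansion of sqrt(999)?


Run the CF algorithm for sqrt(999).
a_0 = floor(sqrt(999)) = 31; set m_0=0, q_0=1.
Recurrence: m' = q*a - m,  q' = (d - m'^2)/q,  a' = floor((a_0 + m')/q').
  step 1: m=31, q=38, a=1
  step 2: m=7, q=25, a=1
  step 3: m=18, q=27, a=1
  step 4: m=9, q=34, a=1
  step 5: m=25, q=11, a=5
  step 6: m=30, q=9, a=6
  step 7: m=24, q=47, a=1
  step 8: m=23, q=10, a=5
  step 9: m=27, q=27, a=2
  step 10: m=27, q=10, a=5
  step 11: m=23, q=47, a=1
  step 12: m=24, q=9, a=6
  step 13: m=30, q=11, a=5
  step 14: m=25, q=34, a=1
  step 15: m=9, q=27, a=1
  step 16: m=18, q=25, a=1
  step 17: m=7, q=38, a=1
  step 18: m=31, q=1, a=62
a_18 = 2*a_0 = 62, so the period closes here.
sqrt(999) = [31; 1, 1, 1, 1, 5, 6, 1, 5, 2, 5, 1, 6, 5, 1, 1, 1, 1, 62]
Period length = 18

18


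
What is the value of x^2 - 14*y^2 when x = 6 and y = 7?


x^2 - d*y^2
= 6^2 - 14*7^2
= 36 - 686
= -650

-650


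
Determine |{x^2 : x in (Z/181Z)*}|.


For prime p, the number of non-zero quadratic residues is (p-1)/2.
= (181-1)/2
= 90

90


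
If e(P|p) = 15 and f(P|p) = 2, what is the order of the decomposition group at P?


|D_P| = e * f
= 15 * 2
= 30

30


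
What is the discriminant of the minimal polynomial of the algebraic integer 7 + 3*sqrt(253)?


The element 7 + 3*sqrt(253) has minimal polynomial:
x^2 - 14*x - 2228
Discriminant = (-14)^2 - 4*(-2228)
= 196 + 8912
= 9108

9108


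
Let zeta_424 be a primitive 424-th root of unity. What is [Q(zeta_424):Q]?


The degree equals Euler's totient phi(424).
424 = 2^3 * 53
phi(424) = 208

208


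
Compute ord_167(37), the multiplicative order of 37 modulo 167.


We want ord_167(37), the smallest k >= 1 with 37^k = 1 mod 167.
n = 167 = 167, phi(167) = 166; the order divides phi(n).
Divisors of 166: 1, 2, 83, 166
Repeated squaring mod 167: 37^1 = 37, 37^2 = 33, 37^4 = 87, 37^8 = 54, 37^16 = 77, 37^32 = 84, 37^64 = 42, 37^128 = 94
Test divisors in increasing order:
  k=1: 37^1 = 37 mod 167
  k=2: 37^2 = 33 mod 167
  k=83: 37^83 = 42 * 77 * 33 * 37 = 166 mod 167
  k=166: 37^166 = 94 * 84 * 87 * 33 = 1 mod 167  <- first divisor giving 1
Order = 166

166


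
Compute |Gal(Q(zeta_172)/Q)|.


|Gal(Q(zeta_172)/Q)| = phi(172)
= 84

84


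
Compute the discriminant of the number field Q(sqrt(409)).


For K = Q(sqrt(d)) with d squarefree: disc(K) = d if d = 1 mod 4, and disc(K) = 4d if d = 2 or 3 mod 4.
Here d = 409, and d mod 4 = 1.
d = 1 mod 4 (O_K = Z[(1+sqrt(d))/2]), so disc(K) = d = 409

409


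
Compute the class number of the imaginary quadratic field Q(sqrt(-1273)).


K = Q(sqrt(-1273)). d mod 4 = 3, so D = disc(K) = 4d = -5092
h(K) equals the number of primitive reduced positive-definite forms (a, b, c) = a*x^2 + b*x*y + c*y^2 with b^2 - 4ac = D,
where reduced means |b| <= a <= c, with b >= 0 whenever |b| = a or a = c, and primitive means gcd(a, b, c) = 1.
Reduced forces 3a^2 <= |D| = 5092, so 1 <= a <= 41; b must have the parity of D, and c = (b^2 - D)/(4a) must be an integer >= a.
Enumerate a = 1..41, b in [-a, a]:
  a=1: (1, 0, 1273)  [1]
  a=2: (2, 2, 637)  [1]
  a=3..6: none
  a=7: (7, -2, 182), (7, 2, 182)  [2]
  a=8..10: none
  a=11: (11, -10, 118), (11, 10, 118)  [2]
  a=12: none
  a=13: (13, -2, 98), (13, 2, 98)  [2]
  a=14: (14, -2, 91), (14, 2, 91)  [2]
  a=15..16: none
  a=17: (17, -12, 77), (17, 12, 77)  [2]
  a=18: none
  a=19: (19, 0, 67)  [1]
  a=20..21: none
  a=22: (22, -10, 59), (22, 10, 59)  [2]
  a=23..25: none
  a=26: (26, -2, 49), (26, 2, 49)  [2]
  a=27..33: none
  a=34: (34, -22, 41), (34, 22, 41)  [2]
  a=35..37: none
  a=38: (38, 38, 43)  [1]
  a=39..41: none
Total reduced forms: 1 + 1 + 2 + 2 + 2 + 2 + 2 + 1 + 2 + 2 + 2 + 1 = 20
h = 20

20
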